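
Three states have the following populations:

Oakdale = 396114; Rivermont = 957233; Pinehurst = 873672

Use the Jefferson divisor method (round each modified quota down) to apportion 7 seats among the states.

Oakdale: 1, Rivermont: 3, Pinehurst: 3

Standard divisor 2227019/7 ≈ 318145.571; standard quotas: Oakdale 1.245, Rivermont 3.009, Pinehurst 2.746.
Rounding down gives 1, 3, 2 = 6 seats, so the divisor must be adjusted.
With modified divisor 265300: modified quotas Oakdale 1.493, Rivermont 3.608, Pinehurst 3.293.
Rounding down: Oakdale 1, Rivermont 3, Pinehurst 3 (total 7).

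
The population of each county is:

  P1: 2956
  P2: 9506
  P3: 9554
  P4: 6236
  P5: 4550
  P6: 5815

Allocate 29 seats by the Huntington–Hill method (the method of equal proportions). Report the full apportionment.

P1 2; P2 7; P3 7; P4 5; P5 4; P6 4

With divisor 1307: modified quotas P1 2.262, P2 7.273, P3 7.310, P4 4.771, P5 3.481, P6 4.449.
Geometric-mean thresholds: P1 √(2·3)=2.449, P2 √(7·8)=7.483, P3 √(7·8)=7.483, P4 √(4·5)=4.472, P5 √(3·4)=3.464, P6 √(4·5)=4.472.
Each quota rounded against its threshold gives P1 2, P2 7, P3 7, P4 5, P5 4, P6 4 (total 29).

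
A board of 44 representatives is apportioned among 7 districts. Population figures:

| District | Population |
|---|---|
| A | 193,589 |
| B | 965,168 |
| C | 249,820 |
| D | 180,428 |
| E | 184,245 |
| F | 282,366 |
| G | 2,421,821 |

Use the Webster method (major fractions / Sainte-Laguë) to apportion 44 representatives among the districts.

A=2, B=9, C=2, D=2, E=2, F=3, G=24

Standard divisor 4477437/44 ≈ 101759.932; standard quotas: A 1.902, B 9.485, C 2.455, D 1.773, E 1.811, F 2.775, G 23.799.
Rounding to the nearest integer gives A 2, B 9, C 2, D 2, E 2, F 3, G 24 — total 44, matching the house size, so no adjustment is needed.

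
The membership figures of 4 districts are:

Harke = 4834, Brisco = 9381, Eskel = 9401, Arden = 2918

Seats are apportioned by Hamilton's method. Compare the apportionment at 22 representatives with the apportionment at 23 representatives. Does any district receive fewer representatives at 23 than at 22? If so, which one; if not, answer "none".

none

At 22 seats: Harke 4, Brisco 8, Eskel 8, Arden 2.
At 23 seats: Harke 4, Brisco 8, Eskel 8, Arden 3.
No district's allocation decreased.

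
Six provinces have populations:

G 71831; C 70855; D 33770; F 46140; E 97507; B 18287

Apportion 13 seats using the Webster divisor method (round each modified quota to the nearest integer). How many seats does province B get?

1

Standard divisor 338390/13 ≈ 26030; standard quotas: G 2.760, C 2.722, D 1.297, F 1.773, E 3.746, B 0.703.
Rounding to the nearest integer gives 3, 3, 1, 2, 4, 1 = 14 seats, so the divisor must be adjusted.
With modified divisor 28100: modified quotas G 2.556, C 2.522, D 1.202, F 1.642, E 3.470, B 0.651.
Rounding to the nearest integer: G 3, C 3, D 1, F 2, E 3, B 1 (total 13).
B receives 1.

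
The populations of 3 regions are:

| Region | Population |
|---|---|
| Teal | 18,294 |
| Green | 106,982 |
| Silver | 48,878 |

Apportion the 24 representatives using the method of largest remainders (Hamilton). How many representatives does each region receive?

Teal=2, Green=15, Silver=7

Standard divisor: 174154 ÷ 24 ≈ 7256.417.
Standard quotas: Teal 2.5211, Green 14.7431, Silver 6.7358.
Lower quotas: Teal 2, Green 14, Silver 6 (sum 22, leaving 2 seats).
Remainders in descending order: Green 0.7431, Silver 0.7358, Teal 0.5211.
The surplus seats go to Green, Silver.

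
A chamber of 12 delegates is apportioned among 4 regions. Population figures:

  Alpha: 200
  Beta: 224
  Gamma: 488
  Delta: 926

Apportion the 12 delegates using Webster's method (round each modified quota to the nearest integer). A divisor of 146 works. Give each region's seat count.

Alpha=1, Beta=2, Gamma=3, Delta=6

With modified divisor 146: modified quotas Alpha 1.370, Beta 1.534, Gamma 3.342, Delta 6.342.
Rounding to the nearest integer: Alpha 1, Beta 2, Gamma 3, Delta 6 (total 12).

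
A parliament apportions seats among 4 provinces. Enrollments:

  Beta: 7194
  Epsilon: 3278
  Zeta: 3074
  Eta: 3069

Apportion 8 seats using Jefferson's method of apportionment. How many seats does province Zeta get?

1

Standard divisor 16615/8 ≈ 2076.875; standard quotas: Beta 3.464, Epsilon 1.578, Zeta 1.480, Eta 1.478.
Rounding down gives 3, 1, 1, 1 = 6 seats, so the divisor must be adjusted.
With modified divisor 1600: modified quotas Beta 4.496, Epsilon 2.049, Zeta 1.921, Eta 1.918.
Rounding down: Beta 4, Epsilon 2, Zeta 1, Eta 1 (total 8).
Zeta receives 1.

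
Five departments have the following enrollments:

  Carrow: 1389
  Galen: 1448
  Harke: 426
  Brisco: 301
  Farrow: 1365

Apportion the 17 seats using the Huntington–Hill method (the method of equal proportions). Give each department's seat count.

With divisor 303: modified quotas Carrow 4.584, Galen 4.779, Harke 1.406, Brisco 0.993, Farrow 4.505.
Geometric-mean thresholds: Carrow √(4·5)=4.472, Galen √(4·5)=4.472, Harke √(1·2)=1.414, Brisco (min 1), Farrow √(4·5)=4.472.
Each quota rounded against its threshold gives Carrow 5, Galen 5, Harke 1, Brisco 1, Farrow 5 (total 17).

Carrow 5, Galen 5, Harke 1, Brisco 1, Farrow 5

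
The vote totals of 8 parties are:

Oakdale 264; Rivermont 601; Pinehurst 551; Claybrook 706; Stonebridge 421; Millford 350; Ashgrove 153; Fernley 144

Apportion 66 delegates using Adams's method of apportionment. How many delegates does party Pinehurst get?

Standard divisor 3190/66 ≈ 48.333; standard quotas: Oakdale 5.462, Rivermont 12.434, Pinehurst 11.400, Claybrook 14.607, Stonebridge 8.710, Millford 7.241, Ashgrove 3.166, Fernley 2.979.
Rounding up gives 6, 13, 12, 15, 9, 8, 4, 3 = 70 seats, so the divisor must be adjusted.
With modified divisor 50.6: modified quotas Oakdale 5.217, Rivermont 11.877, Pinehurst 10.889, Claybrook 13.953, Stonebridge 8.320, Millford 6.917, Ashgrove 3.024, Fernley 2.846.
Rounding up: Oakdale 6, Rivermont 12, Pinehurst 11, Claybrook 14, Stonebridge 9, Millford 7, Ashgrove 4, Fernley 3 (total 66).
Pinehurst receives 11.

11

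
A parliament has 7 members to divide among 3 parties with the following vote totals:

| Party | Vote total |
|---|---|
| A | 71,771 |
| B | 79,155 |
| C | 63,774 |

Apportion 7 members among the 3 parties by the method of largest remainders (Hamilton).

A 2; B 3; C 2

Total 214700; standard divisor 214700/7 ≈ 30671.429.
Standard quotas: A 2.3400, B 2.5807, C 2.0793.
Lower quotas: A 2, B 2, C 2 (sum 6, leaving 1 seat).
Remainders in descending order: B 0.5807, A 0.3400, C 0.0793.
The surplus seat goes to B.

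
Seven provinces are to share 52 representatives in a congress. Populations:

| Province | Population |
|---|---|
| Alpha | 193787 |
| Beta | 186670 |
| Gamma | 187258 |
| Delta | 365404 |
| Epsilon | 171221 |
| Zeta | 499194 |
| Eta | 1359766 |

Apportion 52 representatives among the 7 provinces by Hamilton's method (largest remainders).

Alpha 3, Beta 3, Gamma 3, Delta 7, Epsilon 3, Zeta 9, Eta 24

Standard divisor: 2963300 ÷ 52 ≈ 56986.538.
Standard quotas: Alpha 3.4006, Beta 3.2757, Gamma 3.2860, Delta 6.4121, Epsilon 3.0046, Zeta 8.7599, Eta 23.8612.
Lower quotas: Alpha 3, Beta 3, Gamma 3, Delta 6, Epsilon 3, Zeta 8, Eta 23 (sum 49, leaving 3 seats).
Remainders in descending order: Eta 0.8612, Zeta 0.7599, Delta 0.4121, Alpha 0.4006, Gamma 0.2860, Beta 0.2757, Epsilon 0.0046.
The surplus seats go to Eta, Zeta, Delta.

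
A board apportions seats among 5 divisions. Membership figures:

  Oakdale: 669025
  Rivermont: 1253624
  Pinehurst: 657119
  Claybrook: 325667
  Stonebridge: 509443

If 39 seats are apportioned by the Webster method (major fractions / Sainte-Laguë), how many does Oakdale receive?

Standard divisor 3414878/39 ≈ 87560.974; standard quotas: Oakdale 7.641, Rivermont 14.317, Pinehurst 7.505, Claybrook 3.719, Stonebridge 5.818.
Rounding to the nearest integer gives 8, 14, 8, 4, 6 = 40 seats, so the divisor must be adjusted.
With modified divisor 88400: modified quotas Oakdale 7.568, Rivermont 14.181, Pinehurst 7.433, Claybrook 3.684, Stonebridge 5.763.
Rounding to the nearest integer: Oakdale 8, Rivermont 14, Pinehurst 7, Claybrook 4, Stonebridge 6 (total 39).
Oakdale receives 8.

8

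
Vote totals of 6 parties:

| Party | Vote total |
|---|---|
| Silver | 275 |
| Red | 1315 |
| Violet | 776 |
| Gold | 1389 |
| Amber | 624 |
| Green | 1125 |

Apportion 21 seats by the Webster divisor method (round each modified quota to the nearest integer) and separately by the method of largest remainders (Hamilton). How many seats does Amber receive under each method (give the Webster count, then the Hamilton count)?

Webster: Silver 1, Red 5, Violet 3, Gold 6, Amber 2, Green 4.
Hamilton: Silver 1, Red 5, Violet 3, Gold 5, Amber 3, Green 4.
Amber gets 2 under Webster and 3 under Hamilton.

2 and 3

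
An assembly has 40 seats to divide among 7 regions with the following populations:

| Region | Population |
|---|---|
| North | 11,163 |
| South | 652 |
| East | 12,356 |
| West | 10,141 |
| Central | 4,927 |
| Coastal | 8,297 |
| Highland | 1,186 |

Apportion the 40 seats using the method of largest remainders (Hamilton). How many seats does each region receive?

Total 48722; standard divisor 48722/40 ≈ 1218.05.
Standard quotas: North 9.1646, South 0.5353, East 10.1441, West 8.3256, Central 4.0450, Coastal 6.8117, Highland 0.9737.
Lower quotas: North 9, South 0, East 10, West 8, Central 4, Coastal 6, Highland 0 (sum 37, leaving 3 seats).
Remainders in descending order: Highland 0.9737, Coastal 0.8117, South 0.5353, West 0.3256, North 0.1646, East 0.1441, Central 0.0450.
The surplus seats go to Highland, Coastal, South.

North 9; South 1; East 10; West 8; Central 4; Coastal 7; Highland 1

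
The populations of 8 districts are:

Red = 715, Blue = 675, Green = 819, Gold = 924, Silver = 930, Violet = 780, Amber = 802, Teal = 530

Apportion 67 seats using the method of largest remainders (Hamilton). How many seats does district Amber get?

Standard divisor: 6175 ÷ 67 ≈ 92.164.
Standard quotas: Red 7.758, Blue 7.324, Green 8.886, Gold 10.026, Silver 10.091, Violet 8.463, Amber 8.702, Teal 5.751.
Lower quotas: Red 7, Blue 7, Green 8, Gold 10, Silver 10, Violet 8, Amber 8, Teal 5 (sum 63, leaving 4 seats).
Remainders in descending order: Green 0.886, Red 0.758, Teal 0.751, Amber 0.702, Violet 0.463, Blue 0.324, Silver 0.091, Gold 0.026.
The surplus seats go to Green, Red, Teal, Amber.
Amber receives 9.

9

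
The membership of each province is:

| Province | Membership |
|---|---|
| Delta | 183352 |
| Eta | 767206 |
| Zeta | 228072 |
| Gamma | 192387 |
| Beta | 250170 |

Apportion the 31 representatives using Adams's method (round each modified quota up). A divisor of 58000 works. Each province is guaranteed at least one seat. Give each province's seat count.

With modified divisor 58000: modified quotas Delta 3.161, Eta 13.228, Zeta 3.932, Gamma 3.317, Beta 4.313.
Rounding up: Delta 4, Eta 14, Zeta 4, Gamma 4, Beta 5 (total 31).

Delta 4; Eta 14; Zeta 4; Gamma 4; Beta 5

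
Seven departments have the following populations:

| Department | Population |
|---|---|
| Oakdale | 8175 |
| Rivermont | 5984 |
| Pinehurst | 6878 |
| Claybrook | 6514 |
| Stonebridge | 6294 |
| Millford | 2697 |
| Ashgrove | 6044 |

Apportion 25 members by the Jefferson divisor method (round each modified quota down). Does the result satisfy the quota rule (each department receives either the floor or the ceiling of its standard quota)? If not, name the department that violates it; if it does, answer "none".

none

Standard quotas: Oakdale 4.799, Rivermont 3.513, Pinehurst 4.038, Claybrook 3.824, Stonebridge 3.695, Millford 1.583, Ashgrove 3.548.
Jefferson allocation: Oakdale 5, Rivermont 3, Pinehurst 4, Claybrook 4, Stonebridge 4, Millford 1, Ashgrove 4.
Every allocation lies between the lower and upper quota.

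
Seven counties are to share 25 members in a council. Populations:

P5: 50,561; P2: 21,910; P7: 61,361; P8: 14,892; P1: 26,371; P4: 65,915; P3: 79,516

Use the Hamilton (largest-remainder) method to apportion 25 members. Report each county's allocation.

P5=4; P2=2; P7=5; P8=1; P1=2; P4=5; P3=6

Standard divisor: 320526 ÷ 25 ≈ 12821.04.
Standard quotas: P5 3.9436, P2 1.7089, P7 4.7860, P8 1.1615, P1 2.0569, P4 5.1412, P3 6.2020.
Lower quotas: P5 3, P2 1, P7 4, P8 1, P1 2, P4 5, P3 6 (sum 22, leaving 3 seats).
Remainders in descending order: P5 0.9436, P7 0.7860, P2 0.7089, P3 0.2020, P8 0.1615, P4 0.1412, P1 0.0569.
Largest remainders: P5, P7, P2 receive the extra seats.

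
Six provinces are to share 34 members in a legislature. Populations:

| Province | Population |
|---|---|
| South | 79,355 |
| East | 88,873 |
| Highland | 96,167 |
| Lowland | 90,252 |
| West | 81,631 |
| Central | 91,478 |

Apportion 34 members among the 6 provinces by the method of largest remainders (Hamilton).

Standard divisor: 527756 ÷ 34 ≈ 15522.235.
Standard quotas: South 5.1123, East 5.7255, Highland 6.1954, Lowland 5.8144, West 5.2590, Central 5.8934.
Lower quotas: South 5, East 5, Highland 6, Lowland 5, West 5, Central 5 (sum 31, leaving 3 seats).
Remainders in descending order: Central 0.8934, Lowland 0.8144, East 0.7255, West 0.2590, Highland 0.1954, South 0.1123.
The surplus seats go to Central, Lowland, East.

South 5, East 6, Highland 6, Lowland 6, West 5, Central 6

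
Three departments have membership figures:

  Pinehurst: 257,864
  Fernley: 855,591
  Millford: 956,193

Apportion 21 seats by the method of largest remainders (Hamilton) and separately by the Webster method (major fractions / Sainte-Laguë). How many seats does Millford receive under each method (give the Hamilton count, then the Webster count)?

10 and 9

Hamilton: Pinehurst 2, Fernley 9, Millford 10.
Webster: Pinehurst 3, Fernley 9, Millford 9.
Millford gets 10 under Hamilton and 9 under Webster.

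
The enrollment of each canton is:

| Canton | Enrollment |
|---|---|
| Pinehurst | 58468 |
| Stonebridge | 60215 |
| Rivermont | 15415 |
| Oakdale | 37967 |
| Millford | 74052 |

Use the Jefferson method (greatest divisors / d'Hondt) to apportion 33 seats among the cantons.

Standard divisor 246117/33 ≈ 7458.091; standard quotas: Pinehurst 7.840, Stonebridge 8.074, Rivermont 2.067, Oakdale 5.091, Millford 9.929.
Rounding down gives 7, 8, 2, 5, 9 = 31 seats, so the divisor must be adjusted.
With modified divisor 7000: modified quotas Pinehurst 8.353, Stonebridge 8.602, Rivermont 2.202, Oakdale 5.424, Millford 10.579.
Rounding down: Pinehurst 8, Stonebridge 8, Rivermont 2, Oakdale 5, Millford 10 (total 33).

Pinehurst: 8, Stonebridge: 8, Rivermont: 2, Oakdale: 5, Millford: 10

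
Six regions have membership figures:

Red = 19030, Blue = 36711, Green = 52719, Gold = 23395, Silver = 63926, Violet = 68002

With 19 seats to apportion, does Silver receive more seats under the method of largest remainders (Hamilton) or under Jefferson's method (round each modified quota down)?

Jefferson

Hamilton: Red 1, Blue 3, Green 4, Gold 2, Silver 4, Violet 5.
Jefferson: Red 1, Blue 3, Green 4, Gold 1, Silver 5, Violet 5.
Silver gets 4 under Hamilton and 5 under Jefferson.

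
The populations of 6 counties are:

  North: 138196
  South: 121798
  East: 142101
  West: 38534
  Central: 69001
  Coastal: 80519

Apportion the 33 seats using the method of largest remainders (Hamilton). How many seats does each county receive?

Standard divisor: 590149 ÷ 33 ≈ 17883.303.
Standard quotas: North 7.7277, South 6.8107, East 7.9460, West 2.1547, Central 3.8584, Coastal 4.5025.
Lower quotas: North 7, South 6, East 7, West 2, Central 3, Coastal 4 (sum 29, leaving 4 seats).
Remainders in descending order: East 0.9460, Central 0.8584, South 0.8107, North 0.7277, Coastal 0.5025, West 0.1547.
Largest remainders: East, Central, South, North receive the extra seats.

North 8; South 7; East 8; West 2; Central 4; Coastal 4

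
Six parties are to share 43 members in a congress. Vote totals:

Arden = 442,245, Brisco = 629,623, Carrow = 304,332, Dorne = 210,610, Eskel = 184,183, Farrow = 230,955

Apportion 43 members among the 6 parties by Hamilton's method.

The standard divisor is 2001948/43 ≈ 46556.93.
Standard quotas: Arden 9.4990, Brisco 13.5237, Carrow 6.5368, Dorne 4.5237, Eskel 3.9561, Farrow 4.9607.
Lower quotas: Arden 9, Brisco 13, Carrow 6, Dorne 4, Eskel 3, Farrow 4 (sum 39, leaving 4 seats).
Remainders in descending order: Farrow 0.9607, Eskel 0.9561, Carrow 0.5368, Brisco 0.5237, Dorne 0.5237, Arden 0.4990.
Largest remainders: Farrow, Eskel, Carrow, Brisco receive the extra seats.

Arden: 9, Brisco: 14, Carrow: 7, Dorne: 4, Eskel: 4, Farrow: 5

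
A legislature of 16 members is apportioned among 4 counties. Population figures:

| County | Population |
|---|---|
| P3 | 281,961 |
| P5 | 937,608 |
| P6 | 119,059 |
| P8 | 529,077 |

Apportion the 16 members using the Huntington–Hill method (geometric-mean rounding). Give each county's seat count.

With divisor 116708: modified quotas P3 2.416, P5 8.034, P6 1.020, P8 4.533.
Geometric-mean thresholds: P3 √(2·3)=2.449, P5 √(8·9)=8.485, P6 √(1·2)=1.414, P8 √(4·5)=4.472.
Each quota rounded against its threshold gives P3 2, P5 8, P6 1, P8 5 (total 16).

P3 2, P5 8, P6 1, P8 5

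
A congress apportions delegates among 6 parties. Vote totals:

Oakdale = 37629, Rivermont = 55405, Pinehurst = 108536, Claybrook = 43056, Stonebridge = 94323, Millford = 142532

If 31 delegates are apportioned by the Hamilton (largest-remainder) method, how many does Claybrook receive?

3

The standard divisor is 481481/31 ≈ 15531.645.
Standard quotas: Oakdale 2.4227, Rivermont 3.5672, Pinehurst 6.9881, Claybrook 2.7721, Stonebridge 6.0730, Millford 9.1769.
Lower quotas: Oakdale 2, Rivermont 3, Pinehurst 6, Claybrook 2, Stonebridge 6, Millford 9 (sum 28, leaving 3 seats).
Remainders in descending order: Pinehurst 0.9881, Claybrook 0.7721, Rivermont 0.5672, Oakdale 0.4227, Millford 0.1769, Stonebridge 0.0730.
The surplus seats go to Pinehurst, Claybrook, Rivermont.
Claybrook receives 3.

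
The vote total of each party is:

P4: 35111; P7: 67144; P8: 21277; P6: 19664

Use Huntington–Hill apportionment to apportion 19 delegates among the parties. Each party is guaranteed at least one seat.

P4 4; P7 9; P8 3; P6 3

With divisor 7882: modified quotas P4 4.455, P7 8.519, P8 2.699, P6 2.495.
Geometric-mean thresholds: P4 √(4·5)=4.472, P7 √(8·9)=8.485, P8 √(2·3)=2.449, P6 √(2·3)=2.449.
Each quota rounded against its threshold gives P4 4, P7 9, P8 3, P6 3 (total 19).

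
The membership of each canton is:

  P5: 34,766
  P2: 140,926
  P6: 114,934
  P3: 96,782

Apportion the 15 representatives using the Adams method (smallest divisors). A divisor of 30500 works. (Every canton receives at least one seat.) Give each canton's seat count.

P5=2, P2=5, P6=4, P3=4

With modified divisor 30500: modified quotas P5 1.140, P2 4.621, P6 3.768, P3 3.173.
Rounding up: P5 2, P2 5, P6 4, P3 4 (total 15).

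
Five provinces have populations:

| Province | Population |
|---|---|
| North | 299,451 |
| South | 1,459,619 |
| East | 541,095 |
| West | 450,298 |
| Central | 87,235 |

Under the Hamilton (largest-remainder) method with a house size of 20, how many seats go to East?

4

Standard divisor: 2837698 ÷ 20 ≈ 141884.9.
Standard quotas: North 2.1105, South 10.2873, East 3.8136, West 3.1737, Central 0.6148.
Lower quotas: North 2, South 10, East 3, West 3, Central 0 (sum 18, leaving 2 seats).
Remainders in descending order: East 0.8136, Central 0.6148, South 0.2873, West 0.1737, North 0.1105.
Largest remainders: East, Central receive the extra seats.
East receives 4.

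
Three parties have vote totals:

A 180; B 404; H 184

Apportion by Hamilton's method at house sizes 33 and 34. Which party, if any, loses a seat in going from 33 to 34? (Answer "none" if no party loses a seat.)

none

At 33 seats: A 8, B 17, H 8.
At 34 seats: A 8, B 18, H 8.
No party's allocation decreased.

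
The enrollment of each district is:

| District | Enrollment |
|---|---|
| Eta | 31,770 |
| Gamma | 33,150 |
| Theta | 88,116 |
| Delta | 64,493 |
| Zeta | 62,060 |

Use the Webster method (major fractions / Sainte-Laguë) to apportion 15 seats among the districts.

Eta: 2; Gamma: 2; Theta: 5; Delta: 3; Zeta: 3

Standard divisor 279589/15 ≈ 18639.267; standard quotas: Eta 1.704, Gamma 1.779, Theta 4.727, Delta 3.460, Zeta 3.330.
Rounding to the nearest integer gives Eta 2, Gamma 2, Theta 5, Delta 3, Zeta 3 — total 15, matching the house size, so no adjustment is needed.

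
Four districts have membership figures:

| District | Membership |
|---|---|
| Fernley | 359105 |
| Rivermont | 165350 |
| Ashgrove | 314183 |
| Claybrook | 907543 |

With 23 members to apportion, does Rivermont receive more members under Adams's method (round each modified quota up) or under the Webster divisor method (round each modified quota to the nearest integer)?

Adams

Adams: Fernley 5, Rivermont 3, Ashgrove 4, Claybrook 11.
Webster: Fernley 5, Rivermont 2, Ashgrove 4, Claybrook 12.
Rivermont gets 3 under Adams and 2 under Webster.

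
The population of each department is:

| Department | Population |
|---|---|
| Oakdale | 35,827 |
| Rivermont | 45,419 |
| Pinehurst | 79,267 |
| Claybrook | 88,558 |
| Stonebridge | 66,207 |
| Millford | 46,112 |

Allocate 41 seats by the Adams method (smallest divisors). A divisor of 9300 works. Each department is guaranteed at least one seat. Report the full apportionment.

With modified divisor 9300: modified quotas Oakdale 3.852, Rivermont 4.884, Pinehurst 8.523, Claybrook 9.522, Stonebridge 7.119, Millford 4.958.
Rounding up: Oakdale 4, Rivermont 5, Pinehurst 9, Claybrook 10, Stonebridge 8, Millford 5 (total 41).

Oakdale=4, Rivermont=5, Pinehurst=9, Claybrook=10, Stonebridge=8, Millford=5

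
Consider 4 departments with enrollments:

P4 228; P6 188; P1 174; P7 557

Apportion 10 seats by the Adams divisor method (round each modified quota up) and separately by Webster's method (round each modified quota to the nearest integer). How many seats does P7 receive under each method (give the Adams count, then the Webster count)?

4 and 5

Adams: P4 2, P6 2, P1 2, P7 4.
Webster: P4 2, P6 2, P1 1, P7 5.
P7 gets 4 under Adams and 5 under Webster.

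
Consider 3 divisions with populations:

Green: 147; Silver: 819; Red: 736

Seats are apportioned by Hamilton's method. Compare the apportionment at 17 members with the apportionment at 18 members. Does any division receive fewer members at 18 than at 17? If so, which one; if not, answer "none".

At 17 seats: Green 2, Silver 8, Red 7.
At 18 seats: Green 1, Silver 9, Red 8.
Green drops from 2 to 1.

Green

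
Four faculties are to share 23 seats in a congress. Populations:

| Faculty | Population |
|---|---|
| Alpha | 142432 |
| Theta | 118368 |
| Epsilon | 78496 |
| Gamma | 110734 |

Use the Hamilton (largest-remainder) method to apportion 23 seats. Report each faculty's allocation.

Total 450030; standard divisor 450030/23 ≈ 19566.522.
Standard quotas: Alpha 7.2794, Theta 6.0495, Epsilon 4.0118, Gamma 5.6594.
Lower quotas: Alpha 7, Theta 6, Epsilon 4, Gamma 5 (sum 22, leaving 1 seat).
Remainders in descending order: Gamma 0.6594, Alpha 0.2794, Theta 0.0495, Epsilon 0.0118.
The surplus seat goes to Gamma.

Alpha 7, Theta 6, Epsilon 4, Gamma 6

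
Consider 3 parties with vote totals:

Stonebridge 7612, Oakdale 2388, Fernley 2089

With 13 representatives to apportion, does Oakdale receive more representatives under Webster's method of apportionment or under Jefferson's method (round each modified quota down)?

Webster: Stonebridge 8, Oakdale 3, Fernley 2.
Jefferson: Stonebridge 9, Oakdale 2, Fernley 2.
Oakdale gets 3 under Webster and 2 under Jefferson.

Webster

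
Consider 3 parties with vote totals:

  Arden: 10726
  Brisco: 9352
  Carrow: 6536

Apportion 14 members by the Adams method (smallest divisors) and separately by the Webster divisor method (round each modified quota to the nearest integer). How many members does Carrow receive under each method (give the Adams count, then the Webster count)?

Adams: Arden 5, Brisco 5, Carrow 4.
Webster: Arden 6, Brisco 5, Carrow 3.
Carrow gets 4 under Adams and 3 under Webster.

4 and 3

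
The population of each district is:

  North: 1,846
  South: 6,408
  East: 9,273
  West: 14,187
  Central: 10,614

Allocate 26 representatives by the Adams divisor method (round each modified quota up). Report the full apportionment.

North 2, South 4, East 6, West 8, Central 6

Standard divisor 42328/26 ≈ 1628; standard quotas: North 1.134, South 3.936, East 5.696, West 8.714, Central 6.520.
Rounding up gives 2, 4, 6, 9, 7 = 28 seats, so the divisor must be adjusted.
With modified divisor 1800: modified quotas North 1.026, South 3.560, East 5.152, West 7.882, Central 5.897.
Rounding up: North 2, South 4, East 6, West 8, Central 6 (total 26).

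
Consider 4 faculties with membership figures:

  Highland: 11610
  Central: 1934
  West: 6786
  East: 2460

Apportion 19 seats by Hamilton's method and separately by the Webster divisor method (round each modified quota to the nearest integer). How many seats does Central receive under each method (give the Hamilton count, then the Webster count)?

Hamilton: Highland 10, Central 1, West 6, East 2.
Webster: Highland 9, Central 2, West 6, East 2.
Central gets 1 under Hamilton and 2 under Webster.

1 and 2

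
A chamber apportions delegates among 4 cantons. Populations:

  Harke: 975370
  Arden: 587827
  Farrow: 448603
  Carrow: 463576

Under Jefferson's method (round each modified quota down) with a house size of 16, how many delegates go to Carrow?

3

Standard divisor 2475376/16 ≈ 154711; standard quotas: Harke 6.304, Arden 3.800, Farrow 2.900, Carrow 2.996.
Rounding down gives 6, 3, 2, 2 = 13 seats, so the divisor must be adjusted.
With modified divisor 143100: modified quotas Harke 6.816, Arden 4.108, Farrow 3.135, Carrow 3.240.
Rounding down: Harke 6, Arden 4, Farrow 3, Carrow 3 (total 16).
Carrow receives 3.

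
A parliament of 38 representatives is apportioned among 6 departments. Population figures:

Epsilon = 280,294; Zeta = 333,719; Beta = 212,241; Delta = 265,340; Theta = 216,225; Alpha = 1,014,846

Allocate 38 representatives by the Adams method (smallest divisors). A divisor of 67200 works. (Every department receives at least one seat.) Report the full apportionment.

With modified divisor 67200: modified quotas Epsilon 4.171, Zeta 4.966, Beta 3.158, Delta 3.949, Theta 3.218, Alpha 15.102.
Rounding up: Epsilon 5, Zeta 5, Beta 4, Delta 4, Theta 4, Alpha 16 (total 38).

Epsilon: 5, Zeta: 5, Beta: 4, Delta: 4, Theta: 4, Alpha: 16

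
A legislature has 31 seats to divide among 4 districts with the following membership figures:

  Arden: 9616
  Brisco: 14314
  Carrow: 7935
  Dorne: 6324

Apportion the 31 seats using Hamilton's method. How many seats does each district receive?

Arden: 8, Brisco: 12, Carrow: 6, Dorne: 5

Total 38189; standard divisor 38189/31 ≈ 1231.903.
Standard quotas: Arden 7.8058, Brisco 11.6194, Carrow 6.4413, Dorne 5.1335.
Lower quotas: Arden 7, Brisco 11, Carrow 6, Dorne 5 (sum 29, leaving 2 seats).
Remainders in descending order: Arden 0.8058, Brisco 0.6194, Carrow 0.4413, Dorne 0.1335.
The surplus seats go to Arden, Brisco.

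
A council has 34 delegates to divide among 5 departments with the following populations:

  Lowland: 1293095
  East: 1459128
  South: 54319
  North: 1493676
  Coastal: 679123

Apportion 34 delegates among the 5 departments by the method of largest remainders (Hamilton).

Lowland 9, East 10, South 0, North 10, Coastal 5

Standard divisor: 4979341 ÷ 34 ≈ 146451.206.
Standard quotas: Lowland 8.8295, East 9.9632, South 0.3709, North 10.1991, Coastal 4.6372.
Lower quotas: Lowland 8, East 9, South 0, North 10, Coastal 4 (sum 31, leaving 3 seats).
Remainders in descending order: East 0.9632, Lowland 0.8295, Coastal 0.6372, South 0.3709, North 0.1991.
Largest remainders: East, Lowland, Coastal receive the extra seats.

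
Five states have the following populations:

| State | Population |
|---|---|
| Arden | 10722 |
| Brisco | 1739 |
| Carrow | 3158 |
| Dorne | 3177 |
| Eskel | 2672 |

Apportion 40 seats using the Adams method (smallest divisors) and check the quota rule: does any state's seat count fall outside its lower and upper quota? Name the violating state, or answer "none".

Standard quotas: Arden 19.978, Brisco 3.240, Carrow 5.884, Dorne 5.920, Eskel 4.979.
Adams allocation: Arden 19, Brisco 4, Carrow 6, Dorne 6, Eskel 5.
Every allocation lies between the lower and upper quota.

none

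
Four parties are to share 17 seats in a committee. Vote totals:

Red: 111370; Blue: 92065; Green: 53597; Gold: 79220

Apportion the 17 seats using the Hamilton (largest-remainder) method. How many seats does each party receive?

Total 336252; standard divisor 336252/17 ≈ 19779.529.
Standard quotas: Red 5.6306, Blue 4.6546, Green 2.7097, Gold 4.0052.
Lower quotas: Red 5, Blue 4, Green 2, Gold 4 (sum 15, leaving 2 seats).
Remainders in descending order: Green 0.7097, Blue 0.6546, Red 0.6306, Gold 0.0052.
The surplus seats go to Green, Blue.

Red=5; Blue=5; Green=3; Gold=4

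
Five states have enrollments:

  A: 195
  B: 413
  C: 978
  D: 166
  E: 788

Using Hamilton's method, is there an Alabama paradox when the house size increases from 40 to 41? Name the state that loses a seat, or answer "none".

At 40 seats: A 3, B 7, C 15, D 3, E 12.
At 41 seats: A 3, B 6, C 16, D 3, E 13.
B drops from 7 to 6.

B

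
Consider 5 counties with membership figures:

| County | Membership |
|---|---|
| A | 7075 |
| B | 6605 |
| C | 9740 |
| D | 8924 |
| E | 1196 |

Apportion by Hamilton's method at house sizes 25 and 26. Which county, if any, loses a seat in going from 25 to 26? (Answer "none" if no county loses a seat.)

none

At 25 seats: A 5, B 5, C 7, D 7, E 1.
At 26 seats: A 5, B 5, C 8, D 7, E 1.
No county's allocation decreased.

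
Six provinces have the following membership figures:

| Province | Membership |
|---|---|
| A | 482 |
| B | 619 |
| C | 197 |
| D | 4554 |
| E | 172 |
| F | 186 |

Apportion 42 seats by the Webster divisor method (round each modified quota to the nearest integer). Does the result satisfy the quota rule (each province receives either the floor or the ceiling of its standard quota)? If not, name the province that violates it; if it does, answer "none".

D

Standard quotas: A 3.260, B 4.186, C 1.332, D 30.800, E 1.163, F 1.258.
Webster allocation: A 3, B 4, C 1, D 32, E 1, F 1.
D has quota 30.800 (lower 30, upper 31) but receives 32 — outside the quota interval.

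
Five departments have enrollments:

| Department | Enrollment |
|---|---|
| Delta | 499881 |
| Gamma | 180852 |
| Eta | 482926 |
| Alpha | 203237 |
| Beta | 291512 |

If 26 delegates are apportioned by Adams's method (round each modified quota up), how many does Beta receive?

Standard divisor 1658408/26 ≈ 63784.923; standard quotas: Delta 7.837, Gamma 2.835, Eta 7.571, Alpha 3.186, Beta 4.570.
Rounding up gives 8, 3, 8, 4, 5 = 28 seats, so the divisor must be adjusted.
With modified divisor 70200: modified quotas Delta 7.121, Gamma 2.576, Eta 6.879, Alpha 2.895, Beta 4.153.
Rounding up: Delta 8, Gamma 3, Eta 7, Alpha 3, Beta 5 (total 26).
Beta receives 5.

5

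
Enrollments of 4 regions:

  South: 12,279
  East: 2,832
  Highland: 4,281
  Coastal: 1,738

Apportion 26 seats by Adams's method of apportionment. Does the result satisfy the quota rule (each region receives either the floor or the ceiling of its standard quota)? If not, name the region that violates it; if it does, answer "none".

Standard quotas: South 15.109, East 3.485, Highland 5.268, Coastal 2.139.
Adams allocation: South 15, East 4, Highland 5, Coastal 2.
Every allocation lies between the lower and upper quota.

none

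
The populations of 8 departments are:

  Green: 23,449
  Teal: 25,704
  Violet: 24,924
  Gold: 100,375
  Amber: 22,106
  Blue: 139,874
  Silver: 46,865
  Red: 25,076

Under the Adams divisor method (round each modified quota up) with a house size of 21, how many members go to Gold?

5

Standard divisor 408373/21 ≈ 19446.333; standard quotas: Green 1.206, Teal 1.322, Violet 1.282, Gold 5.162, Amber 1.137, Blue 7.193, Silver 2.410, Red 1.289.
Rounding up gives 2, 2, 2, 6, 2, 8, 3, 2 = 27 seats, so the divisor must be adjusted.
With modified divisor 24200: modified quotas Green 0.969, Teal 1.062, Violet 1.030, Gold 4.148, Amber 0.913, Blue 5.780, Silver 1.937, Red 1.036.
Rounding up: Green 1, Teal 2, Violet 2, Gold 5, Amber 1, Blue 6, Silver 2, Red 2 (total 21).
Gold receives 5.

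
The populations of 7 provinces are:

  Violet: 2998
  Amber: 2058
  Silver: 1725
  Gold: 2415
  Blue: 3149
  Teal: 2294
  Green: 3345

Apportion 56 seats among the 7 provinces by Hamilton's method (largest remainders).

Total 17984; standard divisor 17984/56 ≈ 321.143.
Standard quotas: Violet 9.335, Amber 6.408, Silver 5.371, Gold 7.520, Blue 9.806, Teal 7.143, Green 10.416.
Lower quotas: Violet 9, Amber 6, Silver 5, Gold 7, Blue 9, Teal 7, Green 10 (sum 53, leaving 3 seats).
Remainders in descending order: Blue 0.806, Gold 0.520, Green 0.416, Amber 0.408, Silver 0.371, Violet 0.335, Teal 0.143.
The surplus seats go to Blue, Gold, Green.

Violet 9; Amber 6; Silver 5; Gold 8; Blue 10; Teal 7; Green 11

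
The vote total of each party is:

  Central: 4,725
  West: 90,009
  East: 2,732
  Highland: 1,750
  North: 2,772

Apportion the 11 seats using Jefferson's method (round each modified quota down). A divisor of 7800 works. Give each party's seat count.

Central: 0, West: 11, East: 0, Highland: 0, North: 0

With modified divisor 7800: modified quotas Central 0.606, West 11.540, East 0.350, Highland 0.224, North 0.355.
Rounding down: Central 0, West 11, East 0, Highland 0, North 0 (total 11).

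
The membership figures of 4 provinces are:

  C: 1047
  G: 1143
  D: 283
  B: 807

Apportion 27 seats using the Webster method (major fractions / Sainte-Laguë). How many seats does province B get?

Standard divisor 3280/27 ≈ 121.481; standard quotas: C 8.619, G 9.409, D 2.330, B 6.643.
Rounding to the nearest integer gives C 9, G 9, D 2, B 7 — total 27, matching the house size, so no adjustment is needed.
B receives 7.

7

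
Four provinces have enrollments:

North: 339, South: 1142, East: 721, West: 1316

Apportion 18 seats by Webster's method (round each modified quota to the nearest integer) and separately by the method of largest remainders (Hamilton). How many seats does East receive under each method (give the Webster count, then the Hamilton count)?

4 and 3

Webster: North 2, South 6, East 4, West 6.
Hamilton: North 2, South 6, East 3, West 7.
East gets 4 under Webster and 3 under Hamilton.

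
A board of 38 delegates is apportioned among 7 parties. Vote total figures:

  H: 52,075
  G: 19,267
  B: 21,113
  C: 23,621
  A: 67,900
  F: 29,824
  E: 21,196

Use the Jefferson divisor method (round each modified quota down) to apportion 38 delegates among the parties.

H 9, G 3, B 3, C 4, A 11, F 5, E 3

Standard divisor 234996/38 ≈ 6184.105; standard quotas: H 8.421, G 3.116, B 3.414, C 3.820, A 10.980, F 4.823, E 3.427.
Rounding down gives 8, 3, 3, 3, 10, 4, 3 = 34 seats, so the divisor must be adjusted.
With modified divisor 5700: modified quotas H 9.136, G 3.380, B 3.704, C 4.144, A 11.912, F 5.232, E 3.719.
Rounding down: H 9, G 3, B 3, C 4, A 11, F 5, E 3 (total 38).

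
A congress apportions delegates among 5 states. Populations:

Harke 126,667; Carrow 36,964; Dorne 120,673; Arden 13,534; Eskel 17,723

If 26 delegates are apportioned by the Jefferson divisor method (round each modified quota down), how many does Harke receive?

Standard divisor 315561/26 ≈ 12136.962; standard quotas: Harke 10.436, Carrow 3.046, Dorne 9.943, Arden 1.115, Eskel 1.460.
Rounding down gives 10, 3, 9, 1, 1 = 24 seats, so the divisor must be adjusted.
With modified divisor 11200: modified quotas Harke 11.310, Carrow 3.300, Dorne 10.774, Arden 1.208, Eskel 1.582.
Rounding down: Harke 11, Carrow 3, Dorne 10, Arden 1, Eskel 1 (total 26).
Harke receives 11.

11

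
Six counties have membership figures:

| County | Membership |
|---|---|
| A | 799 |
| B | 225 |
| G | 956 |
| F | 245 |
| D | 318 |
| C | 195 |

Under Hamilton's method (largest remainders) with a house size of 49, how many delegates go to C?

4

Standard divisor: 2738 ÷ 49 ≈ 55.878.
Standard quotas: A 14.299, B 4.027, G 17.109, F 4.385, D 5.691, C 3.490.
Lower quotas: A 14, B 4, G 17, F 4, D 5, C 3 (sum 47, leaving 2 seats).
Remainders in descending order: D 0.691, C 0.490, F 0.385, A 0.299, G 0.109, B 0.027.
The surplus seats go to D, C.
C receives 4.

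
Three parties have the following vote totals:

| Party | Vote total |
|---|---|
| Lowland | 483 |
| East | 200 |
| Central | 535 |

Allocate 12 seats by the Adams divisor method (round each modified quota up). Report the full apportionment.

Lowland 5, East 2, Central 5

Standard divisor 1218/12 ≈ 101.5; standard quotas: Lowland 4.759, East 1.970, Central 5.271.
Rounding up gives 5, 2, 6 = 13 seats, so the divisor must be adjusted.
With modified divisor 110: modified quotas Lowland 4.391, East 1.818, Central 4.864.
Rounding up: Lowland 5, East 2, Central 5 (total 12).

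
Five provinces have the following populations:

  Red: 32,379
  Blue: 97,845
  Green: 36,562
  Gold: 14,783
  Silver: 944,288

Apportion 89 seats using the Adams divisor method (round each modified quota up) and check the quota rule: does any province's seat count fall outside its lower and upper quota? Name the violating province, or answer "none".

Standard quotas: Red 2.560, Blue 7.735, Green 2.890, Gold 1.169, Silver 74.647.
Adams allocation: Red 3, Blue 8, Green 3, Gold 2, Silver 73.
Silver has quota 74.647 (lower 74, upper 75) but receives 73 — outside the quota interval.

Silver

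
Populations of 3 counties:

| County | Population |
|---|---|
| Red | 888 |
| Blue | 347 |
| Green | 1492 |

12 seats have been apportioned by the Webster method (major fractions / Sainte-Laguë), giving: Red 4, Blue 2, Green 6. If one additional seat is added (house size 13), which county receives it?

Green

Priority for the next seat is population ÷ (current seats + 0.5).
Priorities: Red 197.333, Blue 138.800, Green 229.538.
Highest priority: Green.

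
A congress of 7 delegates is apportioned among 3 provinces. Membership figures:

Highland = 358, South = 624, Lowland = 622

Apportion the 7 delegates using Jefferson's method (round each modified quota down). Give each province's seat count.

Standard divisor 1604/7 ≈ 229.143; standard quotas: Highland 1.562, South 2.723, Lowland 2.714.
Rounding down gives 1, 2, 2 = 5 seats, so the divisor must be adjusted.
With modified divisor 200: modified quotas Highland 1.790, South 3.120, Lowland 3.110.
Rounding down: Highland 1, South 3, Lowland 3 (total 7).

Highland: 1; South: 3; Lowland: 3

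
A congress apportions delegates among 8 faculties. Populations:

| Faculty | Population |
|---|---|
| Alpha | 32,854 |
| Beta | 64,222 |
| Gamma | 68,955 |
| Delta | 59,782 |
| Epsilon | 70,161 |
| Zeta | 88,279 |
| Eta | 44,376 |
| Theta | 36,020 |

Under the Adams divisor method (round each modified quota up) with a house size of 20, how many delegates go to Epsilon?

3

Standard divisor 464649/20 ≈ 23232.45; standard quotas: Alpha 1.414, Beta 2.764, Gamma 2.968, Delta 2.573, Epsilon 3.020, Zeta 3.800, Eta 1.910, Theta 1.550.
Rounding up gives 2, 3, 3, 3, 4, 4, 2, 2 = 23 seats, so the divisor must be adjusted.
With modified divisor 31000: modified quotas Alpha 1.060, Beta 2.072, Gamma 2.224, Delta 1.928, Epsilon 2.263, Zeta 2.848, Eta 1.431, Theta 1.162.
Rounding up: Alpha 2, Beta 3, Gamma 3, Delta 2, Epsilon 3, Zeta 3, Eta 2, Theta 2 (total 20).
Epsilon receives 3.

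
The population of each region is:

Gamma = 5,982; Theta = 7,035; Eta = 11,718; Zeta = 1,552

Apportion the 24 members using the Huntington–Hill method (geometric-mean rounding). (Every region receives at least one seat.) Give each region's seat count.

With divisor 1095: modified quotas Gamma 5.463, Theta 6.425, Eta 10.701, Zeta 1.417.
Geometric-mean thresholds: Gamma √(5·6)=5.477, Theta √(6·7)=6.481, Eta √(10·11)=10.488, Zeta √(1·2)=1.414.
Each quota rounded against its threshold gives Gamma 5, Theta 6, Eta 11, Zeta 2 (total 24).

Gamma 5, Theta 6, Eta 11, Zeta 2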